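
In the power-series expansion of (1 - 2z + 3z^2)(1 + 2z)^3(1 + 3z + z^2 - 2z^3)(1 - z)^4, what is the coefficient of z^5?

17

(1 - 2z + 3z^2) has coefficients 1,-2,3 for degrees 0…2.
(1 + 2z)^3 has coefficients 1,6,12,8,0,0 for degrees 0…5.
Multiplying by (1 + 3z + z^2 - 2z^3) gives running coefficients 1,9,31,48,24,-16 for degrees 0…5.
Finally multiplying by (1 - z)^4, the product of all factors after the first has coefficients 1,5,1,-26,-17,61 for degrees 0…5.
[z^5] = 1·61 − 2·(-17) + 3·(-26) = 17.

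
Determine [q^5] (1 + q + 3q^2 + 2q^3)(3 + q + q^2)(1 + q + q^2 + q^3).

28

(1 + q + 3q^2 + 2q^3) has coefficients 1,1,3,2 for degrees 0…3.
(3 + q + q^2) has coefficients 3,1,1,0,0,0 for degrees 0…5.
Finally multiplying by (1 + q + q^2 + q^3), the product of all factors after the first has coefficients 3,4,5,5,2,1 for degrees 0…5.
[q^5] = 1·1 + 1·2 + 3·5 + 2·5 = 28.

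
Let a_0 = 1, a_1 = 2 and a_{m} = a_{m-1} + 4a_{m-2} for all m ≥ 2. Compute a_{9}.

4094

The ordinary generating function has denominator 1 - y - 4y^2.
Iterating the recurrence: a_0,…,a_{9} = 1, 2, 6, 14, 38, 94, 246, 622, 1606, 4094.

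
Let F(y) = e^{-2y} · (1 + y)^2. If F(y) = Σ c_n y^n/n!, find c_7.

-576

The EGF product rule gives c_7 = Σ_{k_1+k_2=7} C(7; k_1,k_2) · ∏ g_i(k_i), where e^{-2y} gives (-2)^k; (1+y)^2 gives the falling factorial (2)_k.
g_1(k) for k = 0…7: 1, -2, 4, -8, 16, -32, 64, -128.
g_2(k) for k = 0…7: 1, 2, 2, 0, 0, 0, 0, 0.
c_7 = Σ_k C(7,k)·g_1(k)·g_2(7−k) = 21·(-32)·2 + 7·64·2 + 1·(-128)·1 = −1344 + 896 − 128 = -576.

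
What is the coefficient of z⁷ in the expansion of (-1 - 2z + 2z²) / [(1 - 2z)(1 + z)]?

-129

The denominator gives the recurrence a_n = a_(n−1) + 2a_(n−2) for n ≥ 3; the numerator fixes a_0 = -1, a_1 = -3, a_2 = -3.
Iterating: -1, -3, -3, -9, -15, -33, -63, -129, so a_7 = -129.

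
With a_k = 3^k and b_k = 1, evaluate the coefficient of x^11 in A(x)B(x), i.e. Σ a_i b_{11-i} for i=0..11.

265720

This is [x^11] in the product of the two ordinary generating functions.
Σ = 1·1 + 3·1 + 9·1 + 27·1 + 81·1 + 243·1 + 729·1 + 2187·1 + 6561·1 + 19683·1 + 59049·1 + 177147·1 = 265720.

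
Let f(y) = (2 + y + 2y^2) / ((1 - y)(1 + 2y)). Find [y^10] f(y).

1367

The denominator gives the recurrence a_n = −a_(n−1) + 2a_(n−2) for n ≥ 3; the numerator fixes a_0 = 2, a_1 = -1, a_2 = 7.
Iterating: 2, -1, 7, -9, 23, -41, 87, -169, 343, -681, 1367, so a_10 = 1367.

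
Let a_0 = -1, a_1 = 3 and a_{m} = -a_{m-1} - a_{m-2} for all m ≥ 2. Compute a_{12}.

The ordinary generating function has denominator 1 + y + y^2.
Iterating the recurrence: a_0,…,a_{12} = -1, 3, -2, -1, 3, -2, -1, 3, -2, -1, 3, -2, -1.

-1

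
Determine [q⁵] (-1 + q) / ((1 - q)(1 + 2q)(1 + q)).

The denominator gives the recurrence a_n = −2a_(n−1) + a_(n−2) + 2a_(n−3) for n ≥ 3; the numerator fixes a_0 = -1, a_1 = 3, a_2 = -7.
Iterating: -1, 3, -7, 15, -31, 63, so a_5 = 63.

63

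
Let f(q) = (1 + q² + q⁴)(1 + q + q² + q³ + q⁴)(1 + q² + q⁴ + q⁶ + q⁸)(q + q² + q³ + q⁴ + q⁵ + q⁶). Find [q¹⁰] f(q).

(1 + q² + q⁴) has coefficients 1,0,1,0,1 for degrees 0…4.
(1 + q + q² + q³ + q⁴) has coefficients 1,1,1,1,1,0,0,0,0,0,0 for degrees 0…10.
Multiplying by (1 + q² + q⁴ + q⁶ + q⁸) gives running coefficients 1,1,2,2,3,2,3,2,3,2,2 for degrees 0…10.
Finally multiplying by (q + q² + q³ + q⁴ + q⁵ + q⁶), the product of all factors after the first has coefficients 0,1,2,4,6,9,11,13,14,15,15 for degrees 0…10.
[q¹⁰] = 1·15 + 1·14 + 1·11 = 40.

40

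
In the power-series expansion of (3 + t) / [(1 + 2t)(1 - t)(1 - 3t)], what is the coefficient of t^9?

58707

Partial fractions give a closed form: a_n = (2/3)·(-2)^n + (-2/3)·1^n + (3)·3^n.
At n = 9: a_9 = 58707.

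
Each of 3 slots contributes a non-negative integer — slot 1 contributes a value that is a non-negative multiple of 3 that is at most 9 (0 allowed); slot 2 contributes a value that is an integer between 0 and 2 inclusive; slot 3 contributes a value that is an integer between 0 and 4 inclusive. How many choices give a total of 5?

5

The generating function for the choices is (1 + y³ + y⁶ + y⁹)·(1 + y + y²)·(1 + y + y² + y³ + y⁴); the count is [y⁵].
(1 + y³ + y⁶ + y⁹) has coefficients 1,0,0,1,0,0 for degrees 0…5.
(1 + y + y²) has coefficients 1,1,1,0,0,0 for degrees 0…5.
Finally multiplying by (1 + y + y² + y³ + y⁴), the product of all factors after the first has coefficients 1,2,3,3,3,2 for degrees 0…5.
[y⁵] = 1·2 + 1·3 = 5.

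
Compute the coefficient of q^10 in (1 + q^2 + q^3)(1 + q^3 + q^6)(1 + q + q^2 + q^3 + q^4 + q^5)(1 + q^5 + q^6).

(1 + q^2 + q^3) has coefficients 1,0,1,1 for degrees 0…3.
(1 + q^3 + q^6) has coefficients 1,0,0,1,0,0,1,0,0,0,0 for degrees 0…10.
Multiplying by (1 + q + q^2 + q^3 + q^4 + q^5) gives running coefficients 1,1,1,2,2,2,2,2,2,1,1 for degrees 0…10.
Finally multiplying by (1 + q^5 + q^6), the product of all factors after the first has coefficients 1,1,1,2,2,3,4,4,5,5,5 for degrees 0…10.
[q^10] = 1·5 + 1·5 + 1·4 = 14.

14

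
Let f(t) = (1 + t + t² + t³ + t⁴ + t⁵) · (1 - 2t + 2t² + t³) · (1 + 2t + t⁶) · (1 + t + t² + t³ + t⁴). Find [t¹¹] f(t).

(1 + t + t² + t³ + t⁴ + t⁵) has coefficients 1,1,1,1,1,1 for degrees 0…5.
(1 - 2t + 2t² + t³) has coefficients 1,-2,2,1,0,0,0,0,0,0,0,0 for degrees 0…11.
Multiplying by (1 + 2t + t⁶) gives running coefficients 1,0,-2,5,2,0,1,-2,2,1,0,0 for degrees 0…11.
Finally multiplying by (1 + t + t² + t³ + t⁴), the product of all factors after the first has coefficients 1,1,-1,4,6,5,6,6,3,2,2,1 for degrees 0…11.
[t¹¹] = 1·1 + 1·2 + 1·2 + 1·3 + 1·6 + 1·6 = 20.

20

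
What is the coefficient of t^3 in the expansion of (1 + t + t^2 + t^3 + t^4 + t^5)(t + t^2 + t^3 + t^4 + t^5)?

(1 + t + t^2 + t^3 + t^4 + t^5) has coefficients 1,1,1,1 for degrees 0…3.
(t + t^2 + t^3 + t^4 + t^5) has coefficients 0,1,1,1 for degrees 0…3.
[t^3] = 1·1 + 1·1 + 1·1 + 1·0 = 3.

3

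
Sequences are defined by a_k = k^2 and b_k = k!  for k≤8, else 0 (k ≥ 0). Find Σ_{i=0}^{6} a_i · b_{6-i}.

This is [x^6] in the product of the two ordinary generating functions.
Σ = 0·720 + 1·120 + 4·24 + 9·6 + 16·2 + 25·1 + 36·1 = 363.

363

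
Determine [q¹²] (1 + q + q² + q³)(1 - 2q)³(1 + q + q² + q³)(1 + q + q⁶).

(1 + q + q² + q³) has coefficients 1,1,1,1 for degrees 0…3.
(1 - 2q)³ has coefficients 1,-6,12,-8,0,0,0,0,0,0,0,0,0 for degrees 0…12.
Multiplying by (1 + q + q² + q³) gives running coefficients 1,-5,7,-1,-2,4,-8,0,0,0,0,0,0 for degrees 0…12.
Finally multiplying by (1 + q + q⁶), the product of all factors after the first has coefficients 1,-4,2,6,-3,2,-3,-13,7,-1,-2,4,-8 for degrees 0…12.
[q¹²] = 1·(-8) + 1·4 + 1·(-2) + 1·(-1) = -7.

-7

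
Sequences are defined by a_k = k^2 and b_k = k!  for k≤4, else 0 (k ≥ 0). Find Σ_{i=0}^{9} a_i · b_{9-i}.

1059

This is [x^9] in the product of the two ordinary generating functions.
Σ = 0·0 + 1·0 + 4·0 + 9·0 + 16·0 + 25·24 + 36·6 + 49·2 + 64·1 + 81·1 = 1059.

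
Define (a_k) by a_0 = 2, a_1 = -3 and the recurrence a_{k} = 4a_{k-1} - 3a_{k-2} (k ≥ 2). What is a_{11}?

-442863

The ordinary generating function has denominator 1 - 4z + 3z^2.
Iterating the recurrence: a_0,…,a_{11} = 2, -3, -18, -63, -198, -603, -1818, -5463, -16398, -49203, -147618, -442863.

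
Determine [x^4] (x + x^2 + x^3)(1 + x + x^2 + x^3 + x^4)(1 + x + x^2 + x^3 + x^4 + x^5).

9

(x + x^2 + x^3) has coefficients 0,1,1,1 for degrees 0…3.
(1 + x + x^2 + x^3 + x^4) has coefficients 1,1,1,1,1 for degrees 0…4.
Finally multiplying by (1 + x + x^2 + x^3 + x^4 + x^5), the product of all factors after the first has coefficients 1,2,3,4,5 for degrees 0…4.
[x^4] = 1·4 + 1·3 + 1·2 = 9.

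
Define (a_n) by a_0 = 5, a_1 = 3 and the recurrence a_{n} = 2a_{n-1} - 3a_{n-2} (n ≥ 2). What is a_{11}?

-459

The ordinary generating function has denominator 1 - 2x + 3x^2.
Iterating the recurrence: a_0,…,a_{11} = 5, 3, -9, -27, -27, 27, 135, 189, -27, -621, -1161, -459.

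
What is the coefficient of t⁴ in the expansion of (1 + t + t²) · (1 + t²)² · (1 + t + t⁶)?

(1 + t + t²) has coefficients 1,1,1 for degrees 0…2.
(1 + t²)² has coefficients 1,0,2,0,1 for degrees 0…4.
Finally multiplying by (1 + t + t⁶), the product of all factors after the first has coefficients 1,1,2,2,1 for degrees 0…4.
[t⁴] = 1·1 + 1·2 + 1·2 = 5.

5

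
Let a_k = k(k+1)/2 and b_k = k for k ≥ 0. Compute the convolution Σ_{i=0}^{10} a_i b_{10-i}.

This is [x^10] in the product of the two ordinary generating functions.
Σ = 0·10 + 1·9 + 3·8 + 6·7 + 10·6 + 15·5 + 21·4 + 28·3 + 36·2 + 45·1 + 55·0 = 495.

495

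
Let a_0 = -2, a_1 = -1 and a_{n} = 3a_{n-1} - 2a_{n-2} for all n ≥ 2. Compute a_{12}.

The ordinary generating function has denominator 1 - 3q + 2q^2.
Iterating the recurrence: a_0,…,a_{12} = -2, -1, 1, 5, 13, 29, 61, 125, 253, 509, 1021, 2045, 4093.

4093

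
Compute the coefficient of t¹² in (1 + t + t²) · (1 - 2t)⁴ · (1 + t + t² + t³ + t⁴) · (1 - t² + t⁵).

(1 + t + t²) has coefficients 1,1,1 for degrees 0…2.
(1 - 2t)⁴ has coefficients 1,-8,24,-32,16,0,0,0,0,0,0,0,0 for degrees 0…12.
Multiplying by (1 + t + t² + t³ + t⁴) gives running coefficients 1,-7,17,-15,1,0,8,-16,16,0,0,0,0 for degrees 0…12.
Finally multiplying by (1 - t² + t⁵), the product of all factors after the first has coefficients 1,-7,16,-8,-16,16,0,1,-7,17,-16,8,-16 for degrees 0…12.
[t¹²] = 1·(-16) + 1·8 + 1·(-16) = -24.

-24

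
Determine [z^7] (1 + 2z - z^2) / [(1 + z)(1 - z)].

2

The denominator gives the recurrence a_n = a_(n−2) for n ≥ 3; the numerator fixes a_0 = 1, a_1 = 2, a_2 = 0.
Iterating: 1, 2, 0, 2, 0, 2, 0, 2, so a_7 = 2.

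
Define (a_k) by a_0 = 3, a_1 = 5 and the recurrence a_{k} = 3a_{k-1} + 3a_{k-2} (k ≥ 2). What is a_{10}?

The ordinary generating function has denominator 1 - 3t - 3t^2.
Iterating the recurrence: a_0,…,a_{10} = 3, 5, 24, 87, 333, 1260, 4779, 18117, 68688, 260415, 987309.

987309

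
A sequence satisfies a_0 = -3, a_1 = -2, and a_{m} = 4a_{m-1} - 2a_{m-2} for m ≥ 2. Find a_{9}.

The ordinary generating function has denominator 1 - 4q + 2q^2.
Iterating the recurrence: a_0,…,a_{9} = -3, -2, -2, -4, -12, -40, -136, -464, -1584, -5408.

-5408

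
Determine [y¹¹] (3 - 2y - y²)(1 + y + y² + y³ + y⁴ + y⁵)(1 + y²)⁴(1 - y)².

27

(3 - 2y - y²) has coefficients 3,-2,-1 for degrees 0…2.
(1 + y + y² + y³ + y⁴ + y⁵) has coefficients 1,1,1,1,1,1,0,0,0,0,0,0 for degrees 0…11.
Multiplying by (1 + y²)⁴ gives running coefficients 1,1,5,5,11,11,14,14,11,11,5,5 for degrees 0…11.
Finally multiplying by (1 - y)², the product of all factors after the first has coefficients 1,-1,4,-4,6,-6,3,-3,-3,3,-6,6 for degrees 0…11.
[y¹¹] = 3·6 − 2·(-6) − 1·3 = 27.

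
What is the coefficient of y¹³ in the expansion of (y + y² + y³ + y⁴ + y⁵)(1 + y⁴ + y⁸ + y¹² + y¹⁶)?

(y + y² + y³ + y⁴ + y⁵) has coefficients 0,1,1,1,1,1 for degrees 0…5.
(1 + y⁴ + y⁸ + y¹² + y¹⁶) has coefficients 1,0,0,0,1,0,0,0,1,0,0,0,1,0 for degrees 0…13.
[y¹³] = 1·1 + 1·0 + 1·0 + 1·0 + 1·1 = 2.

2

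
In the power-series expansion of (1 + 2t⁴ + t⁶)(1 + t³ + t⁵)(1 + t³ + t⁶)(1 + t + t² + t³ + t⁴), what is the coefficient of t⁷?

(1 + 2t⁴ + t⁶) has coefficients 1,0,0,0,2,0,1 for degrees 0…6.
(1 + t³ + t⁵) has coefficients 1,0,0,1,0,1,0,0 for degrees 0…7.
Multiplying by (1 + t³ + t⁶) gives running coefficients 1,0,0,2,0,1,2,0 for degrees 0…7.
Finally multiplying by (1 + t + t² + t³ + t⁴), the product of all factors after the first has coefficients 1,1,1,3,3,3,5,5 for degrees 0…7.
[t⁷] = 1·5 + 2·3 + 1·1 = 12.

12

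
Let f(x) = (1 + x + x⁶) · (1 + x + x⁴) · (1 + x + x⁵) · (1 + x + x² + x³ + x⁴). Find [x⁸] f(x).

12

(1 + x + x⁶) has coefficients 1,1,0,0,0,0,1 for degrees 0…6.
(1 + x + x⁴) has coefficients 1,1,0,0,1,0,0,0,0 for degrees 0…8.
Multiplying by (1 + x + x⁵) gives running coefficients 1,2,1,0,1,2,1,0,0 for degrees 0…8.
Finally multiplying by (1 + x + x² + x³ + x⁴), the product of all factors after the first has coefficients 1,3,4,4,5,6,5,4,4 for degrees 0…8.
[x⁸] = 1·4 + 1·4 + 1·4 = 12.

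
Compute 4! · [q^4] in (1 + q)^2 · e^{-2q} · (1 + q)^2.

The EGF product rule gives c_4 = Σ_{k_1+k_2+k_3=4} C(4; k_1,k_2,k_3) · ∏ g_i(k_i), where (1+q)^2 gives the falling factorial (2)_k; e^{-2q} gives (-2)^k; (1+q)^2 gives the falling factorial (2)_k.
g_1(k) for k = 0…4: 1, 2, 2, 0, 0.
g_2(k) for k = 0…4: 1, -2, 4, -8, 16.
g_3(k) for k = 0…4: 1, 2, 2, 0, 0.
First combine the last two factors: h(k) = Σ_j C(k,j)·g_2(j)·g_3(k−j) for k = 0…4: 1, 0, -2, 4, 0.
c_4 = Σ_k C(4,k)·g_1(k)·h(4−k) = 4·2·4 + 6·2·(-2) = 32 − 24 = 8.

8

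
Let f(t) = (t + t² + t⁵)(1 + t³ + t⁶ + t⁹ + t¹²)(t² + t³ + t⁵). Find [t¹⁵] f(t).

2

(t + t² + t⁵) has coefficients 0,1,1,0,0,1 for degrees 0…5.
(1 + t³ + t⁶ + t⁹ + t¹²) has coefficients 1,0,0,1,0,0,1,0,0,1,0,0,1,0,0,0 for degrees 0…15.
Finally multiplying by (t² + t³ + t⁵), the product of all factors after the first has coefficients 0,0,1,1,0,2,1,0,2,1,0,2,1,0,2,1 for degrees 0…15.
[t¹⁵] = 1·2 + 1·0 + 1·0 = 2.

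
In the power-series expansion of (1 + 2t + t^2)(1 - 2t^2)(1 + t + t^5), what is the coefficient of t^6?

(1 + 2t + t^2) has coefficients 1,2,1 for degrees 0…2.
(1 - 2t^2) has coefficients 1,0,-2,0,0,0,0 for degrees 0…6.
Finally multiplying by (1 + t + t^5), the product of all factors after the first has coefficients 1,1,-2,-2,0,1,0 for degrees 0…6.
[t^6] = 1·0 + 2·1 + 1·0 = 2.

2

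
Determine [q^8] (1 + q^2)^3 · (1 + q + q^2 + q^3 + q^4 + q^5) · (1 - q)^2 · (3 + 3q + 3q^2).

(1 + q^2)^3 has coefficients 1,0,3,0,3,0,1 for degrees 0…6.
(1 + q + q^2 + q^3 + q^4 + q^5) has coefficients 1,1,1,1,1,1,0,0,0 for degrees 0…8.
Multiplying by (1 - q)^2 gives running coefficients 1,-1,0,0,0,0,-1,1,0 for degrees 0…8.
Finally multiplying by (3 + 3q + 3q^2), the product of all factors after the first has coefficients 3,0,0,-3,0,0,-3,0,0 for degrees 0…8.
[q^8] = 1·0 + 3·(-3) + 3·0 + 1·0 = -9.

-9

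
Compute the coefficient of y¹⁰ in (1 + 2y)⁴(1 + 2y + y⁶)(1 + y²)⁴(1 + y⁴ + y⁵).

(1 + 2y)⁴ has coefficients 1,8,24,32,16 for degrees 0…4.
(1 + 2y + y⁶) has coefficients 1,2,0,0,0,0,1,0,0,0,0 for degrees 0…10.
Multiplying by (1 + y²)⁴ gives running coefficients 1,2,4,8,6,12,5,8,5,2,6 for degrees 0…10.
Finally multiplying by (1 + y⁴ + y⁵), the product of all factors after the first has coefficients 1,2,4,8,7,15,11,20,19,20,23 for degrees 0…10.
[y¹⁰] = 1·23 + 8·20 + 24·19 + 32·20 + 16·11 = 1455.

1455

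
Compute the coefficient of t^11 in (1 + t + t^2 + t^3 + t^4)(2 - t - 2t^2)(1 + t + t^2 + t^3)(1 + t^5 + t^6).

-13

(1 + t + t^2 + t^3 + t^4) has coefficients 1,1,1,1,1 for degrees 0…4.
(2 - t - 2t^2) has coefficients 2,-1,-2,0,0,0,0,0,0,0,0,0 for degrees 0…11.
Multiplying by (1 + t + t^2 + t^3) gives running coefficients 2,1,-1,-1,-3,-2,0,0,0,0,0,0 for degrees 0…11.
Finally multiplying by (1 + t^5 + t^6), the product of all factors after the first has coefficients 2,1,-1,-1,-3,0,3,0,-2,-4,-5,-2 for degrees 0…11.
[t^11] = 1·(-2) + 1·(-5) + 1·(-4) + 1·(-2) + 1·0 = -13.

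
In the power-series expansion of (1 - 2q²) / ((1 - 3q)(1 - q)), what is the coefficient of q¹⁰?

The denominator gives the recurrence a_n = 4a_(n−1) − 3a_(n−2) for n ≥ 3; the numerator fixes a_0 = 1, a_1 = 4, a_2 = 11.
Iterating: 1, 4, 11, 32, 95, 284, 851, 2552, 7655, 22964, 68891, so a_10 = 68891.

68891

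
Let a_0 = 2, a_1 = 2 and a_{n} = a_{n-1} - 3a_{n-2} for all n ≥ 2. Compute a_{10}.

The ordinary generating function has denominator 1 - z + 3z^2.
Iterating the recurrence: a_0,…,a_{10} = 2, 2, -4, -10, 2, 32, 26, -70, -148, 62, 506.

506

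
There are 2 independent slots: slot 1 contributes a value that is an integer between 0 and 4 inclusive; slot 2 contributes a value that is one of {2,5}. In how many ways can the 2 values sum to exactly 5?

The generating function for the choices is (1 + y + y^2 + y^3 + y^4)·(y^2 + y^5); the count is [y^5].
(1 + y + y^2 + y^3 + y^4) has coefficients 1,1,1,1,1 for degrees 0…4.
(y^2 + y^5) has coefficients 0,0,1,0,0,1 for degrees 0…5.
[y^5] = 1·1 + 1·0 + 1·0 + 1·1 + 1·0 = 2.

2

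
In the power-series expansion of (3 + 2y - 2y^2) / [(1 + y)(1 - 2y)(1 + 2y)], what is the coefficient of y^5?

Partial fractions give a closed form: a_n = (1/3)·(-1)^n + (7/6)·2^n + (3/2)·(-2)^n.
At n = 5: a_5 = -11.

-11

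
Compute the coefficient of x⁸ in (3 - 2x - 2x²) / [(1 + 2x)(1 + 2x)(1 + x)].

14339

The denominator gives the recurrence a_n = −5a_(n−1) − 8a_(n−2) − 4a_(n−3) for n ≥ 3; the numerator fixes a_0 = 3, a_1 = -17, a_2 = 59.
Iterating: 3, -17, 59, -171, 451, -1123, 2691, -6275, 14339, so a_8 = 14339.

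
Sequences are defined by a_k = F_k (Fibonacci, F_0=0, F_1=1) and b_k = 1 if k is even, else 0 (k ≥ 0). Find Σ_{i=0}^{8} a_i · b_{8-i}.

33

This is [x^8] in the product of the two ordinary generating functions.
Σ = 0·1 + 1·0 + 1·1 + 2·0 + 3·1 + 5·0 + 8·1 + 13·0 + 21·1 = 33.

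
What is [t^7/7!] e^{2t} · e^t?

The EGF product rule gives c_7 = Σ_{k_1+k_2=7} C(7; k_1,k_2) · ∏ g_i(k_i), where e^{2t} gives (2)^k; e^t gives (1)^k.
g_1(k) for k = 0…7: 1, 2, 4, 8, 16, 32, 64, 128.
g_2(k) for k = 0…7: 1, 1, 1, 1, 1, 1, 1, 1.
c_7 = Σ_k C(7,k)·g_1(k)·g_2(7−k) = 1·1·1 + 7·2·1 + 21·4·1 + 35·8·1 + 35·16·1 + 21·32·1 + 7·64·1 + 1·128·1 = 1 + 14 + 84 + 280 + 560 + 672 + 448 + 128 = 2187.

2187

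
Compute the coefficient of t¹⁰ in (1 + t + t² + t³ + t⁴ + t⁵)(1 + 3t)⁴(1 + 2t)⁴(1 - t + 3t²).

58982

(1 + t + t² + t³ + t⁴ + t⁵) has coefficients 1,1,1,1,1,1 for degrees 0…5.
(1 + 3t)⁴ has coefficients 1,12,54,108,81,0,0,0,0,0,0 for degrees 0…10.
Multiplying by (1 + 2t)⁴ gives running coefficients 1,20,174,860,2641,5160,6264,4320,1296,0,0 for degrees 0…10.
Finally multiplying by (1 - t + 3t²), the product of all factors after the first has coefficients 1,19,157,746,2303,5099,9027,13536,15768,11664,3888 for degrees 0…10.
[t¹⁰] = 1·3888 + 1·11664 + 1·15768 + 1·13536 + 1·9027 + 1·5099 = 58982.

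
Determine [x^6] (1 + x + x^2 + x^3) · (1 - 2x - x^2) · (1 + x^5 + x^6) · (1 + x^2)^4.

(1 + x + x^2 + x^3) has coefficients 1,1,1,1 for degrees 0…3.
(1 - 2x - x^2) has coefficients 1,-2,-1,0,0,0,0 for degrees 0…6.
Multiplying by (1 + x^5 + x^6) gives running coefficients 1,-2,-1,0,0,1,-1 for degrees 0…6.
Finally multiplying by (1 + x^2)^4, the product of all factors after the first has coefficients 1,-2,3,-8,2,-11,-3 for degrees 0…6.
[x^6] = 1·(-3) + 1·(-11) + 1·2 + 1·(-8) = -20.

-20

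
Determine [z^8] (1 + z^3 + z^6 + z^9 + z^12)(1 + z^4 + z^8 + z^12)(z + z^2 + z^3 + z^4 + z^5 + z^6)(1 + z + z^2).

10

(1 + z^3 + z^6 + z^9 + z^12) has coefficients 1,0,0,1,0,0,1,0,0 for degrees 0…8.
(1 + z^4 + z^8 + z^12) has coefficients 1,0,0,0,1,0,0,0,1 for degrees 0…8.
Multiplying by (z + z^2 + z^3 + z^4 + z^5 + z^6) gives running coefficients 0,1,1,1,1,2,2,1,1 for degrees 0…8.
Finally multiplying by (1 + z + z^2), the product of all factors after the first has coefficients 0,1,2,3,3,4,5,5,4 for degrees 0…8.
[z^8] = 1·4 + 1·4 + 1·2 = 10.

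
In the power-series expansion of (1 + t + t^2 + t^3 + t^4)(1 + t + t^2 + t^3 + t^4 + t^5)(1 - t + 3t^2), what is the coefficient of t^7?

(1 + t + t^2 + t^3 + t^4) has coefficients 1,1,1,1,1 for degrees 0…4.
(1 + t + t^2 + t^3 + t^4 + t^5) has coefficients 1,1,1,1,1,1,0,0 for degrees 0…7.
Finally multiplying by (1 - t + 3t^2), the product of all factors after the first has coefficients 1,0,3,3,3,3,2,3 for degrees 0…7.
[t^7] = 1·3 + 1·2 + 1·3 + 1·3 + 1·3 = 14.

14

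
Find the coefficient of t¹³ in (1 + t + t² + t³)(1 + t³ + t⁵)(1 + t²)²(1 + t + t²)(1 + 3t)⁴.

(1 + t + t² + t³) has coefficients 1,1,1,1 for degrees 0…3.
(1 + t³ + t⁵) has coefficients 1,0,0,1,0,1,0,0,0,0,0,0,0,0 for degrees 0…13.
Multiplying by (1 + t²)² gives running coefficients 1,0,2,1,1,3,0,3,0,1,0,0,0,0 for degrees 0…13.
Multiplying by (1 + t + t²) gives running coefficients 1,1,3,3,4,5,4,6,3,4,1,1,0,0 for degrees 0…13.
Finally multiplying by (1 + 3t)⁴, the product of all factors after the first has coefficients 1,13,69,201,391,620,847,999,1155,1201,1183,1039,741,486 for degrees 0…13.
[t¹³] = 1·486 + 1·741 + 1·1039 + 1·1183 = 3449.

3449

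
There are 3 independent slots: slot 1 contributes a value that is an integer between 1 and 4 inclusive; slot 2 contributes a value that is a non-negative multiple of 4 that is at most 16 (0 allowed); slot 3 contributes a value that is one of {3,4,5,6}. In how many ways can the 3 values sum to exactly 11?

The generating function for the choices is (x + x^2 + x^3 + x^4)·(1 + x^4 + x^8 + x^12 + x^16)·(x^3 + x^4 + x^5 + x^6); the count is [x^11].
(x + x^2 + x^3 + x^4) has coefficients 0,1,1,1,1 for degrees 0…4.
(1 + x^4 + x^8 + x^12 + x^16) has coefficients 1,0,0,0,1,0,0,0,1,0,0,0 for degrees 0…11.
Finally multiplying by (x^3 + x^4 + x^5 + x^6), the product of all factors after the first has coefficients 0,0,0,1,1,1,1,1,1,1,1,1 for degrees 0…11.
[x^11] = 1·1 + 1·1 + 1·1 + 1·1 = 4.

4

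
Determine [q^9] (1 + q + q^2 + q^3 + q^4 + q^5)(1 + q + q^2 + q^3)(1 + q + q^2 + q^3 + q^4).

(1 + q + q^2 + q^3 + q^4 + q^5) has coefficients 1,1,1,1,1,1 for degrees 0…5.
(1 + q + q^2 + q^3) has coefficients 1,1,1,1,0,0,0,0,0,0 for degrees 0…9.
Finally multiplying by (1 + q + q^2 + q^3 + q^4), the product of all factors after the first has coefficients 1,2,3,4,4,3,2,1,0,0 for degrees 0…9.
[q^9] = 1·0 + 1·0 + 1·1 + 1·2 + 1·3 + 1·4 = 10.

10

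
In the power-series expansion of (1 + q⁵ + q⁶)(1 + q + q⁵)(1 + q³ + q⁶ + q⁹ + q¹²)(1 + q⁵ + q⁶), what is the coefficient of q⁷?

(1 + q⁵ + q⁶) has coefficients 1,0,0,0,0,1,1 for degrees 0…6.
(1 + q + q⁵) has coefficients 1,1,0,0,0,1,0,0 for degrees 0…7.
Multiplying by (1 + q³ + q⁶ + q⁹ + q¹²) gives running coefficients 1,1,0,1,1,1,1,1 for degrees 0…7.
Finally multiplying by (1 + q⁵ + q⁶), the product of all factors after the first has coefficients 1,1,0,1,1,2,3,2 for degrees 0…7.
[q⁷] = 1·2 + 1·0 + 1·1 = 3.

3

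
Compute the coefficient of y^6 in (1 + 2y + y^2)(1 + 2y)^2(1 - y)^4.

-11

(1 + 2y + y^2) has coefficients 1,2,1 for degrees 0…2.
(1 + 2y)^2 has coefficients 1,4,4,0,0,0,0 for degrees 0…6.
Finally multiplying by (1 - y)^4, the product of all factors after the first has coefficients 1,0,-6,4,9,-12,4 for degrees 0…6.
[y^6] = 1·4 + 2·(-12) + 1·9 = -11.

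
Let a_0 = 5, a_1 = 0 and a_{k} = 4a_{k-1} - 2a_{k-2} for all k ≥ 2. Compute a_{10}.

The ordinary generating function has denominator 1 - 4x + 2x^2.
Iterating the recurrence: a_0,…,a_{10} = 5, 0, -10, -40, -140, -480, -1640, -5600, -19120, -65280, -222880.

-222880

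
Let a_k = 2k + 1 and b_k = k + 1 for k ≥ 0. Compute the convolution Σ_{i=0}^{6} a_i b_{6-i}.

140

The convolution is the x^6 coefficient of A(x)B(x).
Σ = 1·7 + 3·6 + 5·5 + 7·4 + 9·3 + 11·2 + 13·1 = 140.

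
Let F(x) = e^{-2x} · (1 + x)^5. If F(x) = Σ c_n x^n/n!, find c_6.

The EGF product rule gives c_6 = Σ_{k_1+k_2=6} C(6; k_1,k_2) · ∏ g_i(k_i), where e^{-2x} gives (-2)^k; (1+x)^5 gives the falling factorial (5)_k.
g_1(k) for k = 0…6: 1, -2, 4, -8, 16, -32, 64.
g_2(k) for k = 0…6: 1, 5, 20, 60, 120, 120, 0.
c_6 = Σ_k C(6,k)·g_1(k)·g_2(6−k) = 6·(-2)·120 + 15·4·120 + 20·(-8)·60 + 15·16·20 + 6·(-32)·5 + 1·64·1 = −1440 + 7200 − 9600 + 4800 − 960 + 64 = 64.

64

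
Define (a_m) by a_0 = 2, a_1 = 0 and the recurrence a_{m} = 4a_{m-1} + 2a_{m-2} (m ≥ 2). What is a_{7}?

The ordinary generating function has denominator 1 - 4q - 2q^2.
Iterating the recurrence: a_0,…,a_{7} = 2, 0, 4, 16, 72, 320, 1424, 6336.

6336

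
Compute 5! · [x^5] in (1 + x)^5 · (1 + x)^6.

The EGF product rule gives c_5 = Σ_{k_1+k_2=5} C(5; k_1,k_2) · ∏ g_i(k_i), where (1+x)^5 gives the falling factorial (5)_k; (1+x)^6 gives the falling factorial (6)_k.
g_1(k) for k = 0…5: 1, 5, 20, 60, 120, 120.
g_2(k) for k = 0…5: 1, 6, 30, 120, 360, 720.
c_5 = Σ_k C(5,k)·g_1(k)·g_2(5−k) = 1·1·720 + 5·5·360 + 10·20·120 + 10·60·30 + 5·120·6 + 1·120·1 = 720 + 9000 + 24000 + 18000 + 3600 + 120 = 55440.

55440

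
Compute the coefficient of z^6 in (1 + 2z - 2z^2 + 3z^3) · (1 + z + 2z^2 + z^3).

(1 + 2z - 2z^2 + 3z^3) has coefficients 1,2,-2,3 for degrees 0…3.
(1 + z + 2z^2 + z^3) has coefficients 1,1,2,1,0,0,0 for degrees 0…6.
[z^6] = 1·0 + 2·0 − 2·0 + 3·1 = 3.

3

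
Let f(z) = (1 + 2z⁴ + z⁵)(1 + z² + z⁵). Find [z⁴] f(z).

2

(1 + 2z⁴ + z⁵) has coefficients 1,0,0,0,2 for degrees 0…4.
(1 + z² + z⁵) has coefficients 1,0,1,0,0 for degrees 0…4.
[z⁴] = 1·0 + 2·1 = 2.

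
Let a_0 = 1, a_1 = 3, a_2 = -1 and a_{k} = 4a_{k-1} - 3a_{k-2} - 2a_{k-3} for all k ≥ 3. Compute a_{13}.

-466477

The ordinary generating function has denominator 1 - 4t + 3t^2 + 2t^3.
Iterating the recurrence: a_0,…,a_{13} = 1, 3, -1, -15, -63, -205, -601, -1663, -4439, -11565, -29617, -74895, -187599, -466477.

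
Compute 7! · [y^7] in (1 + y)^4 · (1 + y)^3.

5040

The EGF product rule gives c_7 = Σ_{k_1+k_2=7} C(7; k_1,k_2) · ∏ g_i(k_i), where (1+y)^4 gives the falling factorial (4)_k; (1+y)^3 gives the falling factorial (3)_k.
g_1(k) for k = 0…7: 1, 4, 12, 24, 24, 0, 0, 0.
g_2(k) for k = 0…7: 1, 3, 6, 6, 0, 0, 0, 0.
c_7 = Σ_k C(7,k)·g_1(k)·g_2(7−k) = 35·24·6 = 5040.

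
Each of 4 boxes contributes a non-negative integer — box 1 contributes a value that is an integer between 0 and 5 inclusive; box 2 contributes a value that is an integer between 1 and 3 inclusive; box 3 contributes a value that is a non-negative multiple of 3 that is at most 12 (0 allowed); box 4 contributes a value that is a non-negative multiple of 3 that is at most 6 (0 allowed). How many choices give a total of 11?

17

The generating function for the choices is (1 + x + x^2 + x^3 + x^4 + x^5)·(x + x^2 + x^3)·(1 + x^3 + x^6 + x^9 + x^12)·(1 + x^3 + x^6); the count is [x^11].
(1 + x + x^2 + x^3 + x^4 + x^5) has coefficients 1,1,1,1,1,1 for degrees 0…5.
(x + x^2 + x^3) has coefficients 0,1,1,1,0,0,0,0,0,0,0,0 for degrees 0…11.
Multiplying by (1 + x^3 + x^6 + x^9 + x^12) gives running coefficients 0,1,1,1,1,1,1,1,1,1,1,1 for degrees 0…11.
Finally multiplying by (1 + x^3 + x^6), the product of all factors after the first has coefficients 0,1,1,1,2,2,2,3,3,3,3,3 for degrees 0…11.
[x^11] = 1·3 + 1·3 + 1·3 + 1·3 + 1·3 + 1·2 = 17.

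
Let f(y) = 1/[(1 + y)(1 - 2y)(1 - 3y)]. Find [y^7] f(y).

Partial fractions give a closed form: a_n = (1/12)·(-1)^n + (-4/3)·2^n + (9/4)·3^n.
At n = 7: a_7 = 4750.

4750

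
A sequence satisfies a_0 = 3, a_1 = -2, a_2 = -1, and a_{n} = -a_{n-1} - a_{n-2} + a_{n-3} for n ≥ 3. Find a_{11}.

The ordinary generating function has denominator 1 + t + t^2 - t^3.
Iterating the recurrence: a_0,…,a_{11} = 3, -2, -1, 6, -7, 0, 13, -20, 7, 26, -53, 34.

34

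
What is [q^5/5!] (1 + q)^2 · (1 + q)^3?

The EGF product rule gives c_5 = Σ_{k_1+k_2=5} C(5; k_1,k_2) · ∏ g_i(k_i), where (1+q)^2 gives the falling factorial (2)_k; (1+q)^3 gives the falling factorial (3)_k.
g_1(k) for k = 0…5: 1, 2, 2, 0, 0, 0.
g_2(k) for k = 0…5: 1, 3, 6, 6, 0, 0.
c_5 = Σ_k C(5,k)·g_1(k)·g_2(5−k) = 10·2·6 = 120.

120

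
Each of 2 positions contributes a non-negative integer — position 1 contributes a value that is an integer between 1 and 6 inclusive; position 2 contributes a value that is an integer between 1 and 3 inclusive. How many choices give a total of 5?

The generating function for the choices is (y + y² + y³ + y⁴ + y⁵ + y⁶)·(y + y² + y³); the count is [y⁵].
(y + y² + y³ + y⁴ + y⁵ + y⁶) has coefficients 0,1,1,1,1,1 for degrees 0…5.
(y + y² + y³) has coefficients 0,1,1,1,0,0 for degrees 0…5.
[y⁵] = 1·0 + 1·1 + 1·1 + 1·1 + 1·0 = 3.

3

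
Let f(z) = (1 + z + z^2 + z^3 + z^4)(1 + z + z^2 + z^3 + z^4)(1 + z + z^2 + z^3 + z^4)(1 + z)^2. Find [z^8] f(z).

70

(1 + z + z^2 + z^3 + z^4) has coefficients 1,1,1,1,1 for degrees 0…4.
(1 + z + z^2 + z^3 + z^4) has coefficients 1,1,1,1,1,0,0,0,0 for degrees 0…8.
Multiplying by (1 + z + z^2 + z^3 + z^4) gives running coefficients 1,2,3,4,5,4,3,2,1 for degrees 0…8.
Finally multiplying by (1 + z)^2, the product of all factors after the first has coefficients 1,4,8,12,16,18,16,12,8 for degrees 0…8.
[z^8] = 1·8 + 1·12 + 1·16 + 1·18 + 1·16 = 70.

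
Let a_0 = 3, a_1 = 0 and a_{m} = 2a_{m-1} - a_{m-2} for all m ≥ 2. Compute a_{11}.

The ordinary generating function has denominator 1 - 2t + t^2.
Iterating the recurrence: a_0,…,a_{11} = 3, 0, -3, -6, -9, -12, -15, -18, -21, -24, -27, -30.

-30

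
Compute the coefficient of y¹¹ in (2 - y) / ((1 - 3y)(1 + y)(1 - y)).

332150

The denominator gives the recurrence a_n = 3a_(n−1) + a_(n−2) − 3a_(n−3) for n ≥ 3; the numerator fixes a_0 = 2, a_1 = 5, a_2 = 17.
Iterating: 2, 5, 17, 50, 152, 455, 1367, 4100, 12302, 36905, 110717, 332150, so a_11 = 332150.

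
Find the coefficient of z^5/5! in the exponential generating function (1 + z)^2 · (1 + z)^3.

120

The EGF product rule gives c_5 = Σ_{k_1+k_2=5} C(5; k_1,k_2) · ∏ g_i(k_i), where (1+z)^2 gives the falling factorial (2)_k; (1+z)^3 gives the falling factorial (3)_k.
g_1(k) for k = 0…5: 1, 2, 2, 0, 0, 0.
g_2(k) for k = 0…5: 1, 3, 6, 6, 0, 0.
c_5 = Σ_k C(5,k)·g_1(k)·g_2(5−k) = 10·2·6 = 120.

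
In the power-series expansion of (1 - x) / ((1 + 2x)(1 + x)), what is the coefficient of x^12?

12286

Partial fractions give a closed form: a_n = (3)·(-2)^n + (-2)·(-1)^n.
At n = 12: a_12 = 12286.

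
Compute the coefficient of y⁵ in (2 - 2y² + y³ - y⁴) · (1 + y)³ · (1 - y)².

(2 - 2y² + y³ - y⁴) has coefficients 2,0,-2,1,-1 for degrees 0…4.
(1 + y)³ has coefficients 1,3,3,1,0,0 for degrees 0…5.
Finally multiplying by (1 - y)², the product of all factors after the first has coefficients 1,1,-2,-2,1,1 for degrees 0…5.
[y⁵] = 2·1 − 2·(-2) + 1·(-2) − 1·1 = 3.

3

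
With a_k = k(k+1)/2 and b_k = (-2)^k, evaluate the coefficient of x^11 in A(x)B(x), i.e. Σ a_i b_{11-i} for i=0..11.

The convolution is the t^11 coefficient of A(t)B(t).
Σ = 0·(-2048) + 1·1024 + 3·(-512) + 6·256 + 10·(-128) + 15·64 + 21·(-32) + 28·16 + 36·(-8) + 45·4 + 55·(-2) + 66·1 = 328.

328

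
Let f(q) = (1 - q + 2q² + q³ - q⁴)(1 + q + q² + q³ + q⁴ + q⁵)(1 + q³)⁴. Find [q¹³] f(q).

20

(1 - q + 2q² + q³ - q⁴) has coefficients 1,-1,2,1,-1 for degrees 0…4.
(1 + q + q² + q³ + q⁴ + q⁵) has coefficients 1,1,1,1,1,1,0,0,0,0,0,0,0,0 for degrees 0…13.
Finally multiplying by (1 + q³)⁴, the product of all factors after the first has coefficients 1,1,1,5,5,5,10,10,10,10,10,10,5,5 for degrees 0…13.
[q¹³] = 1·5 − 1·5 + 2·10 + 1·10 − 1·10 = 20.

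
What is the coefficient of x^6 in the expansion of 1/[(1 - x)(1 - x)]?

The denominator gives the recurrence a_n = 2a_(n−1) − a_(n−2) for n ≥ 2; the numerator fixes a_0 = 1, a_1 = 2.
Iterating: 1, 2, 3, 4, 5, 6, 7, so a_6 = 7.

7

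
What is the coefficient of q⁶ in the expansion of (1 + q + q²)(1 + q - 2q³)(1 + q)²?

-6

(1 + q + q²) has coefficients 1,1,1 for degrees 0…2.
(1 + q - 2q³) has coefficients 1,1,0,-2,0,0,0 for degrees 0…6.
Finally multiplying by (1 + q)², the product of all factors after the first has coefficients 1,3,3,-1,-4,-2,0 for degrees 0…6.
[q⁶] = 1·0 + 1·(-2) + 1·(-4) = -6.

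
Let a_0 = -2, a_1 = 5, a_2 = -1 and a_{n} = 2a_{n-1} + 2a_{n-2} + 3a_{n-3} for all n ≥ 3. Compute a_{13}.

The ordinary generating function has denominator 1 - 2q - 2q^2 - 3q^3.
Iterating the recurrence: a_0,…,a_{13} = -2, 5, -1, 2, 17, 35, 110, 341, 1007, 3026, 9089, 27251, 81758, 245285.

245285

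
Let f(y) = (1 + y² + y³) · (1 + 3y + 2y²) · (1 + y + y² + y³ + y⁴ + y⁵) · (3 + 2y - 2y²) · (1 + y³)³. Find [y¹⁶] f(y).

(1 + y² + y³) has coefficients 1,0,1,1 for degrees 0…3.
(1 + 3y + 2y²) has coefficients 1,3,2,0,0,0,0,0,0,0,0,0,0,0,0,0,0 for degrees 0…16.
Multiplying by (1 + y + y² + y³ + y⁴ + y⁵) gives running coefficients 1,4,6,6,6,6,5,2,0,0,0,0,0,0,0,0,0 for degrees 0…16.
Multiplying by (3 + 2y - 2y²) gives running coefficients 3,14,24,22,18,18,15,4,-6,-4,0,0,0,0,0,0,0 for degrees 0…16.
Finally multiplying by (1 + y³)³, the product of all factors after the first has coefficients 3,14,24,31,60,90,90,100,120,110,80,60,55,30,0,3,4 for degrees 0…16.
[y¹⁶] = 1·4 + 1·0 + 1·30 = 34.

34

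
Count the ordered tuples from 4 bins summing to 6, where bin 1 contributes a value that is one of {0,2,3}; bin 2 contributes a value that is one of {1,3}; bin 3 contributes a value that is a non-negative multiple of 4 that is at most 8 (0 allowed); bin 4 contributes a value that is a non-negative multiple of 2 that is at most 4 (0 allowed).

2

The generating function for the choices is (1 + q^2 + q^3)·(q + q^3)·(1 + q^4 + q^8)·(1 + q^2 + q^4); the count is [q^6].
(1 + q^2 + q^3) has coefficients 1,0,1,1 for degrees 0…3.
(q + q^3) has coefficients 0,1,0,1,0,0,0 for degrees 0…6.
Multiplying by (1 + q^4 + q^8) gives running coefficients 0,1,0,1,0,1,0 for degrees 0…6.
Finally multiplying by (1 + q^2 + q^4), the product of all factors after the first has coefficients 0,1,0,2,0,3,0 for degrees 0…6.
[q^6] = 1·0 + 1·0 + 1·2 = 2.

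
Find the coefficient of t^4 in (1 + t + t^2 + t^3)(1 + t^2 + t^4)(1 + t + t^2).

(1 + t + t^2 + t^3) has coefficients 1,1,1,1 for degrees 0…3.
(1 + t^2 + t^4) has coefficients 1,0,1,0,1 for degrees 0…4.
Finally multiplying by (1 + t + t^2), the product of all factors after the first has coefficients 1,1,2,1,2 for degrees 0…4.
[t^4] = 1·2 + 1·1 + 1·2 + 1·1 = 6.

6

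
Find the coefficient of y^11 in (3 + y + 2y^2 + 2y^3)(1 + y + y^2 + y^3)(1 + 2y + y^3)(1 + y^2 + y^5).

20

(3 + y + 2y^2 + 2y^3) has coefficients 3,1,2,2 for degrees 0…3.
(1 + y + y^2 + y^3) has coefficients 1,1,1,1,0,0,0,0,0,0,0,0 for degrees 0…11.
Multiplying by (1 + 2y + y^3) gives running coefficients 1,3,3,4,3,1,1,0,0,0,0,0 for degrees 0…11.
Finally multiplying by (1 + y^2 + y^5), the product of all factors after the first has coefficients 1,3,4,7,6,6,7,4,5,3,1,1 for degrees 0…11.
[y^11] = 3·1 + 1·1 + 2·3 + 2·5 = 20.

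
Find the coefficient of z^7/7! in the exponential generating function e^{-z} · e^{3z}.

128

The EGF product rule gives c_7 = Σ_{k_1+k_2=7} C(7; k_1,k_2) · ∏ g_i(k_i), where e^{-z} gives (-1)^k; e^{3z} gives (3)^k.
g_1(k) for k = 0…7: 1, -1, 1, -1, 1, -1, 1, -1.
g_2(k) for k = 0…7: 1, 3, 9, 27, 81, 243, 729, 2187.
c_7 = Σ_k C(7,k)·g_1(k)·g_2(7−k) = 1·1·2187 + 7·(-1)·729 + 21·1·243 + 35·(-1)·81 + 35·1·27 + 21·(-1)·9 + 7·1·3 + 1·(-1)·1 = 2187 − 5103 + 5103 − 2835 + 945 − 189 + 21 − 1 = 128.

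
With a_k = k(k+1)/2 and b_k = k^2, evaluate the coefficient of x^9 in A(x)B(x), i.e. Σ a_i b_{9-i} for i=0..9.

1254

The convolution is the t^9 coefficient of A(t)B(t).
Σ = 0·81 + 1·64 + 3·49 + 6·36 + 10·25 + 15·16 + 21·9 + 28·4 + 36·1 + 45·0 = 1254.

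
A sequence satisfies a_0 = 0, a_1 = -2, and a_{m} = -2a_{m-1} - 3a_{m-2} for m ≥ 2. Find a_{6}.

-20

The ordinary generating function has denominator 1 + 2z + 3z^2.
Iterating the recurrence: a_0,…,a_{6} = 0, -2, 4, -2, -8, 22, -20.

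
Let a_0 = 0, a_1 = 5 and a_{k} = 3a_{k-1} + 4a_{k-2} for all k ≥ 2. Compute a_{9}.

262145

The ordinary generating function has denominator 1 - 3q - 4q^2.
Iterating the recurrence: a_0,…,a_{9} = 0, 5, 15, 65, 255, 1025, 4095, 16385, 65535, 262145.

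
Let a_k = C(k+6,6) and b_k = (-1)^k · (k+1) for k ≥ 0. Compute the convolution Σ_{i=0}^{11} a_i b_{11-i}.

4494

This is [x^11] in the product of the two ordinary generating functions.
Σ = 1·(-12) + 7·11 + 28·(-10) + 84·9 + 210·(-8) + 462·7 + 924·(-6) + 1716·5 + 3003·(-4) + 5005·3 + 8008·(-2) + 12376·1 = 4494.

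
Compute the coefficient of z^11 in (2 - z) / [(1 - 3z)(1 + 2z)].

The denominator gives the recurrence a_n = a_(n−1) + 6a_(n−2) for n ≥ 3; the numerator fixes a_0 = 2, a_1 = 1, a_2 = 13.
Iterating: 2, 1, 13, 19, 97, 211, 793, 2059, 6817, 19171, 60073, 175099, so a_11 = 175099.

175099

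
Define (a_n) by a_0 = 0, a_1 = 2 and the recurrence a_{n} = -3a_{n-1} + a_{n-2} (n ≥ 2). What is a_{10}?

The ordinary generating function has denominator 1 + 3q - q^2.
Iterating the recurrence: a_0,…,a_{10} = 0, 2, -6, 20, -66, 218, -720, 2378, -7854, 25940, -85674.

-85674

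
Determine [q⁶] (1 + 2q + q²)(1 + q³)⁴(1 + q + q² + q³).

(1 + 2q + q²) has coefficients 1,2,1 for degrees 0…2.
(1 + q³)⁴ has coefficients 1,0,0,4,0,0,6 for degrees 0…6.
Finally multiplying by (1 + q + q² + q³), the product of all factors after the first has coefficients 1,1,1,5,4,4,10 for degrees 0…6.
[q⁶] = 1·10 + 2·4 + 1·4 = 22.

22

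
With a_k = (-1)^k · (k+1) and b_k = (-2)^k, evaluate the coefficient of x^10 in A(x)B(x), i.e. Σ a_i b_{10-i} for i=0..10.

4083

This is [x^10] in the product of the two ordinary generating functions.
Σ = 1·1024 − 2·(-512) + 3·256 − 4·(-128) + 5·64 − 6·(-32) + 7·16 − 8·(-8) + 9·4 − 10·(-2) + 11·1 = 4083.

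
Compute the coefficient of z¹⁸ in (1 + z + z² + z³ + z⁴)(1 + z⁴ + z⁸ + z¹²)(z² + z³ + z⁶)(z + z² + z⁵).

(1 + z + z² + z³ + z⁴) has coefficients 1,1,1,1,1 for degrees 0…4.
(1 + z⁴ + z⁸ + z¹²) has coefficients 1,0,0,0,1,0,0,0,1,0,0,0,1,0,0,0,0,0,0 for degrees 0…18.
Multiplying by (z² + z³ + z⁶) gives running coefficients 0,0,1,1,0,0,2,1,0,0,2,1,0,0,2,1,0,0,1 for degrees 0…18.
Finally multiplying by (z + z² + z⁵), the product of all factors after the first has coefficients 0,0,0,1,2,1,0,3,4,1,0,4,4,1,0,4,4,1,0 for degrees 0…18.
[z¹⁸] = 1·0 + 1·1 + 1·4 + 1·4 + 1·0 = 9.

9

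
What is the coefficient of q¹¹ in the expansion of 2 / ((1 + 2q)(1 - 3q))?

The denominator gives the recurrence a_n = a_(n−1) + 6a_(n−2) for n ≥ 2; the numerator fixes a_0 = 2, a_1 = 2.
Iterating: 2, 2, 14, 26, 110, 266, 926, 2522, 8078, 23210, 71678, 210938, so a_11 = 210938.

210938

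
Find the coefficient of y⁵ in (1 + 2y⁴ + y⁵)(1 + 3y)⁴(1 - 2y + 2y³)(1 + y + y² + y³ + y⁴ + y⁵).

-99

(1 + 2y⁴ + y⁵) has coefficients 1,0,0,0,2,1 for degrees 0…5.
(1 + 3y)⁴ has coefficients 1,12,54,108,81,0 for degrees 0…5.
Multiplying by (1 - 2y + 2y³) gives running coefficients 1,10,30,2,-111,-54 for degrees 0…5.
Finally multiplying by (1 + y + y² + y³ + y⁴ + y⁵), the product of all factors after the first has coefficients 1,11,41,43,-68,-122 for degrees 0…5.
[y⁵] = 1·(-122) + 2·11 + 1·1 = -99.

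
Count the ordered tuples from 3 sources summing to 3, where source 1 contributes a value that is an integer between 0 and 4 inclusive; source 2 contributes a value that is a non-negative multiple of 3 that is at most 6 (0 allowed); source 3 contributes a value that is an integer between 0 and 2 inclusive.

4

The generating function for the choices is (1 + t + t^2 + t^3 + t^4)·(1 + t^3 + t^6)·(1 + t + t^2); the count is [t^3].
(1 + t + t^2 + t^3 + t^4) has coefficients 1,1,1,1 for degrees 0…3.
(1 + t^3 + t^6) has coefficients 1,0,0,1 for degrees 0…3.
Finally multiplying by (1 + t + t^2), the product of all factors after the first has coefficients 1,1,1,1 for degrees 0…3.
[t^3] = 1·1 + 1·1 + 1·1 + 1·1 = 4.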